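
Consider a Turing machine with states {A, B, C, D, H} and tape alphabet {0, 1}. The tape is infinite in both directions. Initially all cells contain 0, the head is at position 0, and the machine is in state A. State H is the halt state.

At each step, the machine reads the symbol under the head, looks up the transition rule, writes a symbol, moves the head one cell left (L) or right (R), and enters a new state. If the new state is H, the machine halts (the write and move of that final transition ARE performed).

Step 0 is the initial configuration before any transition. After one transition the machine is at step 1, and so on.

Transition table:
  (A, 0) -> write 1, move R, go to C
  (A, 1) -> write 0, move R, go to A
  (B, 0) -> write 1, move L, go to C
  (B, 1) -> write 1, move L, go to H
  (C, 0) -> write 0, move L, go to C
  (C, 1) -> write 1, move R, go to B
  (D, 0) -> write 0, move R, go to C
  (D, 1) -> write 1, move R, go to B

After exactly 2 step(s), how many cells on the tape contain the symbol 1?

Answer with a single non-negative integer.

Answer: 1

Derivation:
Step 1: in state A at pos 0, read 0 -> (A,0)->write 1,move R,goto C. Now: state=C, head=1, tape[-1..2]=0100 (head:   ^)
Step 2: in state C at pos 1, read 0 -> (C,0)->write 0,move L,goto C. Now: state=C, head=0, tape[-1..2]=0100 (head:  ^)
Cells containing 1 after step 2: {0} -> 1 cell(s)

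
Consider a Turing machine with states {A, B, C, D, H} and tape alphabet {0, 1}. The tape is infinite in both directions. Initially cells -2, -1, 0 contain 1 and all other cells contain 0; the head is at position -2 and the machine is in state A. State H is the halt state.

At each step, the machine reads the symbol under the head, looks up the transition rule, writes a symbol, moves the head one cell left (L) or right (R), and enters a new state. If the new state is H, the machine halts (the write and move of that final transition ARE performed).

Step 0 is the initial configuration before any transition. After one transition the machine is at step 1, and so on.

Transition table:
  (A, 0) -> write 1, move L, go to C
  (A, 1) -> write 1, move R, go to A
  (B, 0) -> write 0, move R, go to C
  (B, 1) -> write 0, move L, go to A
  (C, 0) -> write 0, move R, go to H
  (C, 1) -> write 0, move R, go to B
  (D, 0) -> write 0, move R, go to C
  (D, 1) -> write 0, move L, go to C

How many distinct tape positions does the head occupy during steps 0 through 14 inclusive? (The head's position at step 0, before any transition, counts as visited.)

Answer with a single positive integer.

Step 1: in state A at pos -2, read 1 -> (A,1)->write 1,move R,goto A. Now: state=A, head=-1, tape[-3..1]=01110 (head:   ^)
Step 2: in state A at pos -1, read 1 -> (A,1)->write 1,move R,goto A. Now: state=A, head=0, tape[-3..1]=01110 (head:    ^)
Step 3: in state A at pos 0, read 1 -> (A,1)->write 1,move R,goto A. Now: state=A, head=1, tape[-3..2]=011100 (head:     ^)
Step 4: in state A at pos 1, read 0 -> (A,0)->write 1,move L,goto C. Now: state=C, head=0, tape[-3..2]=011110 (head:    ^)
Step 5: in state C at pos 0, read 1 -> (C,1)->write 0,move R,goto B. Now: state=B, head=1, tape[-3..2]=011010 (head:     ^)
Step 6: in state B at pos 1, read 1 -> (B,1)->write 0,move L,goto A. Now: state=A, head=0, tape[-3..2]=011000 (head:    ^)
Step 7: in state A at pos 0, read 0 -> (A,0)->write 1,move L,goto C. Now: state=C, head=-1, tape[-3..2]=011100 (head:   ^)
Step 8: in state C at pos -1, read 1 -> (C,1)->write 0,move R,goto B. Now: state=B, head=0, tape[-3..2]=010100 (head:    ^)
Step 9: in state B at pos 0, read 1 -> (B,1)->write 0,move L,goto A. Now: state=A, head=-1, tape[-3..2]=010000 (head:   ^)
Step 10: in state A at pos -1, read 0 -> (A,0)->write 1,move L,goto C. Now: state=C, head=-2, tape[-3..2]=011000 (head:  ^)
Step 11: in state C at pos -2, read 1 -> (C,1)->write 0,move R,goto B. Now: state=B, head=-1, tape[-3..2]=001000 (head:   ^)
Step 12: in state B at pos -1, read 1 -> (B,1)->write 0,move L,goto A. Now: state=A, head=-2, tape[-3..2]=000000 (head:  ^)
Step 13: in state A at pos -2, read 0 -> (A,0)->write 1,move L,goto C. Now: state=C, head=-3, tape[-4..2]=0010000 (head:  ^)
Step 14: in state C at pos -3, read 0 -> (C,0)->write 0,move R,goto H. Now: state=H, head=-2, tape[-4..2]=0010000 (head:   ^)
Head positions at steps 0..14: starting at -2, distinct positions visited = {-3, -2, -1, 0, 1} -> 5 position(s)

Answer: 5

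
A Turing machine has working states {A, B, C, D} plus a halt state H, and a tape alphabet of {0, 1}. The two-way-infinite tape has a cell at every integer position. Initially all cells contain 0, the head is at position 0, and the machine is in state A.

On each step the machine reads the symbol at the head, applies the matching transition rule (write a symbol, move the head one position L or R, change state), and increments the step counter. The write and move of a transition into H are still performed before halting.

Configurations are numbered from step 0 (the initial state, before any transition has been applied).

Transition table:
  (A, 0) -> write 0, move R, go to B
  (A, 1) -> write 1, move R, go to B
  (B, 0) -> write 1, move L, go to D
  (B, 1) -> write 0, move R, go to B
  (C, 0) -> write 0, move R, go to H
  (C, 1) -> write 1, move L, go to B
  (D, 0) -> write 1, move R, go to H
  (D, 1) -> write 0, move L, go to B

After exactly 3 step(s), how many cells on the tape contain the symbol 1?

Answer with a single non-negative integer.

Answer: 2

Derivation:
Step 1: in state A at pos 0, read 0 -> (A,0)->write 0,move R,goto B. Now: state=B, head=1, tape[-1..2]=0000 (head:   ^)
Step 2: in state B at pos 1, read 0 -> (B,0)->write 1,move L,goto D. Now: state=D, head=0, tape[-1..2]=0010 (head:  ^)
Step 3: in state D at pos 0, read 0 -> (D,0)->write 1,move R,goto H. Now: state=H, head=1, tape[-1..2]=0110 (head:   ^)
Cells containing 1 after step 3: {0, 1} -> 2 cell(s)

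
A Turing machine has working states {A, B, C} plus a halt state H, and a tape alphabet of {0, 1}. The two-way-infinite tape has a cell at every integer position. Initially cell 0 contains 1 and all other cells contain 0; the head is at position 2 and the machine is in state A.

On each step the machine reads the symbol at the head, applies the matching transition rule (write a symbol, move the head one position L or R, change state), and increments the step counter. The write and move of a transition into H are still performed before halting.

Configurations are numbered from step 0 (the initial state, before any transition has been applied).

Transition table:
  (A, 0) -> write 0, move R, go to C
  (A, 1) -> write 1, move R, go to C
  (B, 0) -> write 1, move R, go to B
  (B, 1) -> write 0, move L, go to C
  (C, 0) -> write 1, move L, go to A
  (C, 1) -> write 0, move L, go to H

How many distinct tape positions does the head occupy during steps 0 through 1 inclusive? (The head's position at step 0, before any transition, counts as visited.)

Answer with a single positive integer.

Step 1: in state A at pos 2, read 0 -> (A,0)->write 0,move R,goto C. Now: state=C, head=3, tape[-1..4]=010000 (head:     ^)
Head positions at steps 0..1: starting at 2, distinct positions visited = {2, 3} -> 2 position(s)

Answer: 2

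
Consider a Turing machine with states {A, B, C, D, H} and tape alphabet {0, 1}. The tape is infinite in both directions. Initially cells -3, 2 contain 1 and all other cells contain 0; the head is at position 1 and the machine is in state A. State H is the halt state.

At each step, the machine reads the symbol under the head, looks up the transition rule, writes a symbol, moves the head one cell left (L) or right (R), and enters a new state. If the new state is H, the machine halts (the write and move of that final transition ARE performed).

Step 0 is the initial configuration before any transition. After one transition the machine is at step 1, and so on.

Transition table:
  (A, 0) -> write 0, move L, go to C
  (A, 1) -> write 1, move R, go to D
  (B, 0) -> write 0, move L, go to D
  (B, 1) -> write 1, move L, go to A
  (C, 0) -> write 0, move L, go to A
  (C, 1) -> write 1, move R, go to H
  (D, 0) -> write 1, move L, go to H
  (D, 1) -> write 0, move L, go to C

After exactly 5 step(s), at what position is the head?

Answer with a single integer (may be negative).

Step 1: in state A at pos 1, read 0 -> (A,0)->write 0,move L,goto C. Now: state=C, head=0, tape[-4..3]=01000010 (head:     ^)
Step 2: in state C at pos 0, read 0 -> (C,0)->write 0,move L,goto A. Now: state=A, head=-1, tape[-4..3]=01000010 (head:    ^)
Step 3: in state A at pos -1, read 0 -> (A,0)->write 0,move L,goto C. Now: state=C, head=-2, tape[-4..3]=01000010 (head:   ^)
Step 4: in state C at pos -2, read 0 -> (C,0)->write 0,move L,goto A. Now: state=A, head=-3, tape[-4..3]=01000010 (head:  ^)
Step 5: in state A at pos -3, read 1 -> (A,1)->write 1,move R,goto D. Now: state=D, head=-2, tape[-4..3]=01000010 (head:   ^)

Answer: -2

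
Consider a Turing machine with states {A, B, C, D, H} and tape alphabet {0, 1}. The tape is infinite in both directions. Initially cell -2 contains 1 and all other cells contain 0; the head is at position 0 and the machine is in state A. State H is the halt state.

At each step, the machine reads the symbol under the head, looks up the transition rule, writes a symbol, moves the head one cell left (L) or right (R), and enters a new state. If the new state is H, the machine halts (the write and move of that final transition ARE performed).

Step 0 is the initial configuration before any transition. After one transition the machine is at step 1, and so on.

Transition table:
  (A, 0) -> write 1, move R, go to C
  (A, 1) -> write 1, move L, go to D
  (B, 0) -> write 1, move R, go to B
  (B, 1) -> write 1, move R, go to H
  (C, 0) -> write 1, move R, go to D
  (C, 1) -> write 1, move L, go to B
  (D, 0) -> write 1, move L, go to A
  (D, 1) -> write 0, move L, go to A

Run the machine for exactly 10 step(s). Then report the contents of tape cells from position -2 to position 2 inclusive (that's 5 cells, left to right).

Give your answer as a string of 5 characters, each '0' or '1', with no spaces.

Step 1: in state A at pos 0, read 0 -> (A,0)->write 1,move R,goto C. Now: state=C, head=1, tape[-3..2]=010100 (head:     ^)
Step 2: in state C at pos 1, read 0 -> (C,0)->write 1,move R,goto D. Now: state=D, head=2, tape[-3..3]=0101100 (head:      ^)
Step 3: in state D at pos 2, read 0 -> (D,0)->write 1,move L,goto A. Now: state=A, head=1, tape[-3..3]=0101110 (head:     ^)
Step 4: in state A at pos 1, read 1 -> (A,1)->write 1,move L,goto D. Now: state=D, head=0, tape[-3..3]=0101110 (head:    ^)
Step 5: in state D at pos 0, read 1 -> (D,1)->write 0,move L,goto A. Now: state=A, head=-1, tape[-3..3]=0100110 (head:   ^)
Step 6: in state A at pos -1, read 0 -> (A,0)->write 1,move R,goto C. Now: state=C, head=0, tape[-3..3]=0110110 (head:    ^)
Step 7: in state C at pos 0, read 0 -> (C,0)->write 1,move R,goto D. Now: state=D, head=1, tape[-3..3]=0111110 (head:     ^)
Step 8: in state D at pos 1, read 1 -> (D,1)->write 0,move L,goto A. Now: state=A, head=0, tape[-3..3]=0111010 (head:    ^)
Step 9: in state A at pos 0, read 1 -> (A,1)->write 1,move L,goto D. Now: state=D, head=-1, tape[-3..3]=0111010 (head:   ^)
Step 10: in state D at pos -1, read 1 -> (D,1)->write 0,move L,goto A. Now: state=A, head=-2, tape[-3..3]=0101010 (head:  ^)

Answer: 10101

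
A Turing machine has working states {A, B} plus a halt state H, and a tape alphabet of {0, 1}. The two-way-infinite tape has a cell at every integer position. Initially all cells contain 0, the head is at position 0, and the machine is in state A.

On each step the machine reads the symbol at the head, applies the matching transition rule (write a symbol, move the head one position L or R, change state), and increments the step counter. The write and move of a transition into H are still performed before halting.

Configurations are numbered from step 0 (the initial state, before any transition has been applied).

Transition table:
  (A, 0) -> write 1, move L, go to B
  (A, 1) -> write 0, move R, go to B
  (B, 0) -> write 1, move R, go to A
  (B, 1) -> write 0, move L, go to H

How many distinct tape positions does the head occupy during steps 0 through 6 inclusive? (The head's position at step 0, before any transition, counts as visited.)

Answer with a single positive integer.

Step 1: in state A at pos 0, read 0 -> (A,0)->write 1,move L,goto B. Now: state=B, head=-1, tape[-2..1]=0010 (head:  ^)
Step 2: in state B at pos -1, read 0 -> (B,0)->write 1,move R,goto A. Now: state=A, head=0, tape[-2..1]=0110 (head:   ^)
Step 3: in state A at pos 0, read 1 -> (A,1)->write 0,move R,goto B. Now: state=B, head=1, tape[-2..2]=01000 (head:    ^)
Step 4: in state B at pos 1, read 0 -> (B,0)->write 1,move R,goto A. Now: state=A, head=2, tape[-2..3]=010100 (head:     ^)
Step 5: in state A at pos 2, read 0 -> (A,0)->write 1,move L,goto B. Now: state=B, head=1, tape[-2..3]=010110 (head:    ^)
Step 6: in state B at pos 1, read 1 -> (B,1)->write 0,move L,goto H. Now: state=H, head=0, tape[-2..3]=010010 (head:   ^)
Head positions at steps 0..6: starting at 0, distinct positions visited = {-1, 0, 1, 2} -> 4 position(s)

Answer: 4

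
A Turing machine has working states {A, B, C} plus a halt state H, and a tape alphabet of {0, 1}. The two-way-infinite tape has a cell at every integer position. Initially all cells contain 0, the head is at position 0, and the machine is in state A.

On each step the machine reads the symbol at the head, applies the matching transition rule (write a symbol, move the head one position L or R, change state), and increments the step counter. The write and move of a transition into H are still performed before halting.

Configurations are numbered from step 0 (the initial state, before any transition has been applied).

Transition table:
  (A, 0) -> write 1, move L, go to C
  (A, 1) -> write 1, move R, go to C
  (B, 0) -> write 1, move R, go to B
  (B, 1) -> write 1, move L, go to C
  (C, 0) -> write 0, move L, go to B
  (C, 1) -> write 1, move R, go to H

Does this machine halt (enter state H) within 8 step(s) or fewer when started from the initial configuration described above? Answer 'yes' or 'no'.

Answer: yes

Derivation:
Step 1: in state A at pos 0, read 0 -> (A,0)->write 1,move L,goto C. Now: state=C, head=-1, tape[-2..1]=0010 (head:  ^)
Step 2: in state C at pos -1, read 0 -> (C,0)->write 0,move L,goto B. Now: state=B, head=-2, tape[-3..1]=00010 (head:  ^)
Step 3: in state B at pos -2, read 0 -> (B,0)->write 1,move R,goto B. Now: state=B, head=-1, tape[-3..1]=01010 (head:   ^)
Step 4: in state B at pos -1, read 0 -> (B,0)->write 1,move R,goto B. Now: state=B, head=0, tape[-3..1]=01110 (head:    ^)
Step 5: in state B at pos 0, read 1 -> (B,1)->write 1,move L,goto C. Now: state=C, head=-1, tape[-3..1]=01110 (head:   ^)
Step 6: in state C at pos -1, read 1 -> (C,1)->write 1,move R,goto H. Now: state=H, head=0, tape[-3..1]=01110 (head:    ^)
State H reached at step 6; 6 <= 8 -> yes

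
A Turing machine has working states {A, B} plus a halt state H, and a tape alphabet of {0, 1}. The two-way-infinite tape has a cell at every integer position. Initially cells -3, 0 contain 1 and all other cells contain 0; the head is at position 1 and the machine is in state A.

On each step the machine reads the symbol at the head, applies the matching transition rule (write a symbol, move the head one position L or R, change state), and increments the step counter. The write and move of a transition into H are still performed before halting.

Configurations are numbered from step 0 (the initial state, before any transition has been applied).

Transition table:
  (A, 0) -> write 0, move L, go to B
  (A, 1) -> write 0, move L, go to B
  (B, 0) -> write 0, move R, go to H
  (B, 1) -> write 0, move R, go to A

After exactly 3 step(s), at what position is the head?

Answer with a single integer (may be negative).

Step 1: in state A at pos 1, read 0 -> (A,0)->write 0,move L,goto B. Now: state=B, head=0, tape[-4..2]=0100100 (head:     ^)
Step 2: in state B at pos 0, read 1 -> (B,1)->write 0,move R,goto A. Now: state=A, head=1, tape[-4..2]=0100000 (head:      ^)
Step 3: in state A at pos 1, read 0 -> (A,0)->write 0,move L,goto B. Now: state=B, head=0, tape[-4..2]=0100000 (head:     ^)

Answer: 0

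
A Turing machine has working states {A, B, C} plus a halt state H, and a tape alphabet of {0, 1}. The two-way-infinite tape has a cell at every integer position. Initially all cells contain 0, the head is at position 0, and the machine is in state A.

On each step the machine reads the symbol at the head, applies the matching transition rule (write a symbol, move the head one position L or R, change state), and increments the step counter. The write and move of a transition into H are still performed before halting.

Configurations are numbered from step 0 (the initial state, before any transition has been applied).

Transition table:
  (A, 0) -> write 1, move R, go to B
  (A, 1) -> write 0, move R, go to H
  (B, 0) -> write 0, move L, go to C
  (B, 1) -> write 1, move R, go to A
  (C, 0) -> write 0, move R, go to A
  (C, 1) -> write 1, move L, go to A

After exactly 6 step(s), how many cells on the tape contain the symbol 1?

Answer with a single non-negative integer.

Answer: 3

Derivation:
Step 1: in state A at pos 0, read 0 -> (A,0)->write 1,move R,goto B. Now: state=B, head=1, tape[-1..2]=0100 (head:   ^)
Step 2: in state B at pos 1, read 0 -> (B,0)->write 0,move L,goto C. Now: state=C, head=0, tape[-1..2]=0100 (head:  ^)
Step 3: in state C at pos 0, read 1 -> (C,1)->write 1,move L,goto A. Now: state=A, head=-1, tape[-2..2]=00100 (head:  ^)
Step 4: in state A at pos -1, read 0 -> (A,0)->write 1,move R,goto B. Now: state=B, head=0, tape[-2..2]=01100 (head:   ^)
Step 5: in state B at pos 0, read 1 -> (B,1)->write 1,move R,goto A. Now: state=A, head=1, tape[-2..2]=01100 (head:    ^)
Step 6: in state A at pos 1, read 0 -> (A,0)->write 1,move R,goto B. Now: state=B, head=2, tape[-2..3]=011100 (head:     ^)
Cells containing 1 after step 6: {-1, 0, 1} -> 3 cell(s)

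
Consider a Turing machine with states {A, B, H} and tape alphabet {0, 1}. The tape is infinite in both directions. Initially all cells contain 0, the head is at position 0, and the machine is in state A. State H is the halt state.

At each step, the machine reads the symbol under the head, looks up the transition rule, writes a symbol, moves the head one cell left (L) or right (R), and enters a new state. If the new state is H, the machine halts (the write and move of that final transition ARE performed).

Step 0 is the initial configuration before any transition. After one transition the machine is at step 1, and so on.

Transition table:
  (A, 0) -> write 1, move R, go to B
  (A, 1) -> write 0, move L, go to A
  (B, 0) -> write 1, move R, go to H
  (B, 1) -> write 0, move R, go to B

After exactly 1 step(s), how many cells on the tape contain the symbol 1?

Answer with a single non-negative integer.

Step 1: in state A at pos 0, read 0 -> (A,0)->write 1,move R,goto B. Now: state=B, head=1, tape[-1..2]=0100 (head:   ^)
Cells containing 1 after step 1: {0} -> 1 cell(s)

Answer: 1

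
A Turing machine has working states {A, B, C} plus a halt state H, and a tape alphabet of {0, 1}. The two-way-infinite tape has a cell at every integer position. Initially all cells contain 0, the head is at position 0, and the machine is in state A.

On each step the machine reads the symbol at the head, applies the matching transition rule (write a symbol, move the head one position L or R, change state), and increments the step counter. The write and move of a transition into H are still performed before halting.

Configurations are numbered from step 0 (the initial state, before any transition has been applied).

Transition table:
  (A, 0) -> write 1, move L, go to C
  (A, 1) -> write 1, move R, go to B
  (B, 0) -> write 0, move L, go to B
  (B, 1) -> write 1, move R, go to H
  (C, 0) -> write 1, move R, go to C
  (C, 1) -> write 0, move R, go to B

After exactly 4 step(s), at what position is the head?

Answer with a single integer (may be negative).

Step 1: in state A at pos 0, read 0 -> (A,0)->write 1,move L,goto C. Now: state=C, head=-1, tape[-2..1]=0010 (head:  ^)
Step 2: in state C at pos -1, read 0 -> (C,0)->write 1,move R,goto C. Now: state=C, head=0, tape[-2..1]=0110 (head:   ^)
Step 3: in state C at pos 0, read 1 -> (C,1)->write 0,move R,goto B. Now: state=B, head=1, tape[-2..2]=01000 (head:    ^)
Step 4: in state B at pos 1, read 0 -> (B,0)->write 0,move L,goto B. Now: state=B, head=0, tape[-2..2]=01000 (head:   ^)

Answer: 0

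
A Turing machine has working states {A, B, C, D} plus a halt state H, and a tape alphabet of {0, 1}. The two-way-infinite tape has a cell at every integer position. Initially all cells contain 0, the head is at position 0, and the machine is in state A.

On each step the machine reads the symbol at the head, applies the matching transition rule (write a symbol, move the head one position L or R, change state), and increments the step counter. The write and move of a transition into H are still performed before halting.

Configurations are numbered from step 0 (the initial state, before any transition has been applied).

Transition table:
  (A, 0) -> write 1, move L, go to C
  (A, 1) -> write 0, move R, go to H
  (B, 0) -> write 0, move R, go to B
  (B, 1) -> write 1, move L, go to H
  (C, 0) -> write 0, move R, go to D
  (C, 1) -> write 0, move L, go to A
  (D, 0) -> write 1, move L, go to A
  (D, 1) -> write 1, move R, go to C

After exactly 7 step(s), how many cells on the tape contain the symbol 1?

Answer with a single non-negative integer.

Step 1: in state A at pos 0, read 0 -> (A,0)->write 1,move L,goto C. Now: state=C, head=-1, tape[-2..1]=0010 (head:  ^)
Step 2: in state C at pos -1, read 0 -> (C,0)->write 0,move R,goto D. Now: state=D, head=0, tape[-2..1]=0010 (head:   ^)
Step 3: in state D at pos 0, read 1 -> (D,1)->write 1,move R,goto C. Now: state=C, head=1, tape[-2..2]=00100 (head:    ^)
Step 4: in state C at pos 1, read 0 -> (C,0)->write 0,move R,goto D. Now: state=D, head=2, tape[-2..3]=001000 (head:     ^)
Step 5: in state D at pos 2, read 0 -> (D,0)->write 1,move L,goto A. Now: state=A, head=1, tape[-2..3]=001010 (head:    ^)
Step 6: in state A at pos 1, read 0 -> (A,0)->write 1,move L,goto C. Now: state=C, head=0, tape[-2..3]=001110 (head:   ^)
Step 7: in state C at pos 0, read 1 -> (C,1)->write 0,move L,goto A. Now: state=A, head=-1, tape[-2..3]=000110 (head:  ^)
Cells containing 1 after step 7: {1, 2} -> 2 cell(s)

Answer: 2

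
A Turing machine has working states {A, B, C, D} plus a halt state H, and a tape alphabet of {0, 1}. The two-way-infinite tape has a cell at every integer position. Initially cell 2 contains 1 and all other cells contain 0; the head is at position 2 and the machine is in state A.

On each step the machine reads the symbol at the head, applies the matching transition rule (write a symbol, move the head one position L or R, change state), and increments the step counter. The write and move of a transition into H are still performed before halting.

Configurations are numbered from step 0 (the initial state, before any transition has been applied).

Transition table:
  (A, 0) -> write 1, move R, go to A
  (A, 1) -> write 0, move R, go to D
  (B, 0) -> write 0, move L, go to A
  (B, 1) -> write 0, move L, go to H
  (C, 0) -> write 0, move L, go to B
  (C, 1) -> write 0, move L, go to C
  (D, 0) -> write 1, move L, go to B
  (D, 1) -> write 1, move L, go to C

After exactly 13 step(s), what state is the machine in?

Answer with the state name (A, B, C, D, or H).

Answer: B

Derivation:
Step 1: in state A at pos 2, read 1 -> (A,1)->write 0,move R,goto D. Now: state=D, head=3, tape[1..4]=0000 (head:   ^)
Step 2: in state D at pos 3, read 0 -> (D,0)->write 1,move L,goto B. Now: state=B, head=2, tape[1..4]=0010 (head:  ^)
Step 3: in state B at pos 2, read 0 -> (B,0)->write 0,move L,goto A. Now: state=A, head=1, tape[0..4]=00010 (head:  ^)
Step 4: in state A at pos 1, read 0 -> (A,0)->write 1,move R,goto A. Now: state=A, head=2, tape[0..4]=01010 (head:   ^)
Step 5: in state A at pos 2, read 0 -> (A,0)->write 1,move R,goto A. Now: state=A, head=3, tape[0..4]=01110 (head:    ^)
Step 6: in state A at pos 3, read 1 -> (A,1)->write 0,move R,goto D. Now: state=D, head=4, tape[0..5]=011000 (head:     ^)
Step 7: in state D at pos 4, read 0 -> (D,0)->write 1,move L,goto B. Now: state=B, head=3, tape[0..5]=011010 (head:    ^)
Step 8: in state B at pos 3, read 0 -> (B,0)->write 0,move L,goto A. Now: state=A, head=2, tape[0..5]=011010 (head:   ^)
Step 9: in state A at pos 2, read 1 -> (A,1)->write 0,move R,goto D. Now: state=D, head=3, tape[0..5]=010010 (head:    ^)
Step 10: in state D at pos 3, read 0 -> (D,0)->write 1,move L,goto B. Now: state=B, head=2, tape[0..5]=010110 (head:   ^)
Step 11: in state B at pos 2, read 0 -> (B,0)->write 0,move L,goto A. Now: state=A, head=1, tape[0..5]=010110 (head:  ^)
Step 12: in state A at pos 1, read 1 -> (A,1)->write 0,move R,goto D. Now: state=D, head=2, tape[0..5]=000110 (head:   ^)
Step 13: in state D at pos 2, read 0 -> (D,0)->write 1,move L,goto B. Now: state=B, head=1, tape[0..5]=001110 (head:  ^)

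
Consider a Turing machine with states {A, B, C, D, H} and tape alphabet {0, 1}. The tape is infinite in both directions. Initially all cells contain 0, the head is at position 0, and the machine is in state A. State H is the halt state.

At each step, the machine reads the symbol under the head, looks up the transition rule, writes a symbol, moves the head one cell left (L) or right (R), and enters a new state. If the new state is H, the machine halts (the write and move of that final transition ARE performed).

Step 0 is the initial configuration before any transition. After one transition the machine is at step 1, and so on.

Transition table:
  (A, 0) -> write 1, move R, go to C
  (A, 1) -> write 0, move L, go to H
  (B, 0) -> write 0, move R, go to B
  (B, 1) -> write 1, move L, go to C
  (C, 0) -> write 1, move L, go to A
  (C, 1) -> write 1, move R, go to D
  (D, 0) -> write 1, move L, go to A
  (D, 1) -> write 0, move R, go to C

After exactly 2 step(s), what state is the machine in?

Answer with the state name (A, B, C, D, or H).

Answer: A

Derivation:
Step 1: in state A at pos 0, read 0 -> (A,0)->write 1,move R,goto C. Now: state=C, head=1, tape[-1..2]=0100 (head:   ^)
Step 2: in state C at pos 1, read 0 -> (C,0)->write 1,move L,goto A. Now: state=A, head=0, tape[-1..2]=0110 (head:  ^)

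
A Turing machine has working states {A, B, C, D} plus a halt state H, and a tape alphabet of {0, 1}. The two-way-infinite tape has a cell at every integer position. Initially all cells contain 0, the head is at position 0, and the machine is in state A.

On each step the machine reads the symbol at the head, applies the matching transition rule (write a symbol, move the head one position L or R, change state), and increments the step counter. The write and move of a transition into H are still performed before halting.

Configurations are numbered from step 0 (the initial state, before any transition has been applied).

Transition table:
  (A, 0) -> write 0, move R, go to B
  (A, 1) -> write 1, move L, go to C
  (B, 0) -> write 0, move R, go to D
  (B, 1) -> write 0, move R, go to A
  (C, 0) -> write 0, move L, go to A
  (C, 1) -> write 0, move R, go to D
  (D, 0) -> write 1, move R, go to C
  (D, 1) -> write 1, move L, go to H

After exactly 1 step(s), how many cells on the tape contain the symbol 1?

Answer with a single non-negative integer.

Step 1: in state A at pos 0, read 0 -> (A,0)->write 0,move R,goto B. Now: state=B, head=1, tape[-1..2]=0000 (head:   ^)
No cell contains 1 after step 1 -> 0 cell(s)

Answer: 0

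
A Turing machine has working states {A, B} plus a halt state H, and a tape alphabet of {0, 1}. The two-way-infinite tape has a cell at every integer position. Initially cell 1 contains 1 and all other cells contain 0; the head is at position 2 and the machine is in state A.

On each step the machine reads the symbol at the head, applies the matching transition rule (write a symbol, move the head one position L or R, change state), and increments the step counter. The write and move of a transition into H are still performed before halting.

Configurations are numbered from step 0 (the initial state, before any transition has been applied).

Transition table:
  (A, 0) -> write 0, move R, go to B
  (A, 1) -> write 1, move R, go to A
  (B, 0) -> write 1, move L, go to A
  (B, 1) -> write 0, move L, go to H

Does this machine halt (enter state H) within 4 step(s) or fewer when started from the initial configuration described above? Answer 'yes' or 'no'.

Answer: yes

Derivation:
Step 1: in state A at pos 2, read 0 -> (A,0)->write 0,move R,goto B. Now: state=B, head=3, tape[0..4]=01000 (head:    ^)
Step 2: in state B at pos 3, read 0 -> (B,0)->write 1,move L,goto A. Now: state=A, head=2, tape[0..4]=01010 (head:   ^)
Step 3: in state A at pos 2, read 0 -> (A,0)->write 0,move R,goto B. Now: state=B, head=3, tape[0..4]=01010 (head:    ^)
Step 4: in state B at pos 3, read 1 -> (B,1)->write 0,move L,goto H. Now: state=H, head=2, tape[0..4]=01000 (head:   ^)
State H reached at step 4; 4 <= 4 -> yes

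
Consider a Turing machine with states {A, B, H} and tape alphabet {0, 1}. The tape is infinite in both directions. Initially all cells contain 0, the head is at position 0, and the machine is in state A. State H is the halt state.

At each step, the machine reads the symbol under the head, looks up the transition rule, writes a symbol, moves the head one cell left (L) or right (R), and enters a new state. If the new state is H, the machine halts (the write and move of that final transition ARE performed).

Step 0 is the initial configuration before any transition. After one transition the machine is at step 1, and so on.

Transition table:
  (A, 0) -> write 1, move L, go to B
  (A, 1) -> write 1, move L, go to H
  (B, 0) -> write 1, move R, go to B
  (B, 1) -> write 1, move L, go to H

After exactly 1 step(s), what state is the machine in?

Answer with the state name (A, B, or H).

Answer: B

Derivation:
Step 1: in state A at pos 0, read 0 -> (A,0)->write 1,move L,goto B. Now: state=B, head=-1, tape[-2..1]=0010 (head:  ^)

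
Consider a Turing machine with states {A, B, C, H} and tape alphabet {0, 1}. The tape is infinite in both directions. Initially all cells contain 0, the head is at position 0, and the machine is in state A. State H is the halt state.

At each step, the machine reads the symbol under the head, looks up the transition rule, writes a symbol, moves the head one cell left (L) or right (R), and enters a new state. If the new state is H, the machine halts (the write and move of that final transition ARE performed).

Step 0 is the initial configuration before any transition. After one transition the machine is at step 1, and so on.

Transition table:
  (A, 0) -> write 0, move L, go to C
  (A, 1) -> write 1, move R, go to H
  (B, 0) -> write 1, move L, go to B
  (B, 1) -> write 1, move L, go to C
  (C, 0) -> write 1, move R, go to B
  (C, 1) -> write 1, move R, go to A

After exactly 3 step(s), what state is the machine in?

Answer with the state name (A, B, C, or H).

Step 1: in state A at pos 0, read 0 -> (A,0)->write 0,move L,goto C. Now: state=C, head=-1, tape[-2..1]=0000 (head:  ^)
Step 2: in state C at pos -1, read 0 -> (C,0)->write 1,move R,goto B. Now: state=B, head=0, tape[-2..1]=0100 (head:   ^)
Step 3: in state B at pos 0, read 0 -> (B,0)->write 1,move L,goto B. Now: state=B, head=-1, tape[-2..1]=0110 (head:  ^)

Answer: B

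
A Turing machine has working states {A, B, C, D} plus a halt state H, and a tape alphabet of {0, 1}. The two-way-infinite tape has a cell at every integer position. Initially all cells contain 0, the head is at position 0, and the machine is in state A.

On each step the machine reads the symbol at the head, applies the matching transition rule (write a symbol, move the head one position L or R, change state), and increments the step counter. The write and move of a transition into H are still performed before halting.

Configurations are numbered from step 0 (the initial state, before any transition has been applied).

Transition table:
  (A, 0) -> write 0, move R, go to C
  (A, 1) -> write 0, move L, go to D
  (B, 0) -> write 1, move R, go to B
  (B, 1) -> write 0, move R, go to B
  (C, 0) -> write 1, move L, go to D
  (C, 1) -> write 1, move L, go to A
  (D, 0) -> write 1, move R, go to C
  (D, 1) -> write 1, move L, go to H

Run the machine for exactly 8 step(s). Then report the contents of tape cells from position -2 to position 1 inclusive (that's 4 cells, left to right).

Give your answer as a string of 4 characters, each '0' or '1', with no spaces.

Step 1: in state A at pos 0, read 0 -> (A,0)->write 0,move R,goto C. Now: state=C, head=1, tape[-1..2]=0000 (head:   ^)
Step 2: in state C at pos 1, read 0 -> (C,0)->write 1,move L,goto D. Now: state=D, head=0, tape[-1..2]=0010 (head:  ^)
Step 3: in state D at pos 0, read 0 -> (D,0)->write 1,move R,goto C. Now: state=C, head=1, tape[-1..2]=0110 (head:   ^)
Step 4: in state C at pos 1, read 1 -> (C,1)->write 1,move L,goto A. Now: state=A, head=0, tape[-1..2]=0110 (head:  ^)
Step 5: in state A at pos 0, read 1 -> (A,1)->write 0,move L,goto D. Now: state=D, head=-1, tape[-2..2]=00010 (head:  ^)
Step 6: in state D at pos -1, read 0 -> (D,0)->write 1,move R,goto C. Now: state=C, head=0, tape[-2..2]=01010 (head:   ^)
Step 7: in state C at pos 0, read 0 -> (C,0)->write 1,move L,goto D. Now: state=D, head=-1, tape[-2..2]=01110 (head:  ^)
Step 8: in state D at pos -1, read 1 -> (D,1)->write 1,move L,goto H. Now: state=H, head=-2, tape[-3..2]=001110 (head:  ^)

Answer: 0111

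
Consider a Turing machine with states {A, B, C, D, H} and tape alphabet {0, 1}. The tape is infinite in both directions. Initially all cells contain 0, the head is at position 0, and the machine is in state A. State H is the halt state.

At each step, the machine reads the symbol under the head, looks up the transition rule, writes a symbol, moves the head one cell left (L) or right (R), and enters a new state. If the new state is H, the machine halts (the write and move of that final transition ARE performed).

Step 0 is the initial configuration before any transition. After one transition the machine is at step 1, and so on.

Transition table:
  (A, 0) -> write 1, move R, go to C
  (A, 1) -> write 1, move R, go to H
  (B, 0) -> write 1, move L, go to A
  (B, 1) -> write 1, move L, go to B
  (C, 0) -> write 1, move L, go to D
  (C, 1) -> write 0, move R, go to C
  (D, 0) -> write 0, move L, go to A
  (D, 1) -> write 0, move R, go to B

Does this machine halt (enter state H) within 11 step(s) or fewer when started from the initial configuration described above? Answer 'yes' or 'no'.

Answer: no

Derivation:
Step 1: in state A at pos 0, read 0 -> (A,0)->write 1,move R,goto C. Now: state=C, head=1, tape[-1..2]=0100 (head:   ^)
Step 2: in state C at pos 1, read 0 -> (C,0)->write 1,move L,goto D. Now: state=D, head=0, tape[-1..2]=0110 (head:  ^)
Step 3: in state D at pos 0, read 1 -> (D,1)->write 0,move R,goto B. Now: state=B, head=1, tape[-1..2]=0010 (head:   ^)
Step 4: in state B at pos 1, read 1 -> (B,1)->write 1,move L,goto B. Now: state=B, head=0, tape[-1..2]=0010 (head:  ^)
Step 5: in state B at pos 0, read 0 -> (B,0)->write 1,move L,goto A. Now: state=A, head=-1, tape[-2..2]=00110 (head:  ^)
Step 6: in state A at pos -1, read 0 -> (A,0)->write 1,move R,goto C. Now: state=C, head=0, tape[-2..2]=01110 (head:   ^)
Step 7: in state C at pos 0, read 1 -> (C,1)->write 0,move R,goto C. Now: state=C, head=1, tape[-2..2]=01010 (head:    ^)
Step 8: in state C at pos 1, read 1 -> (C,1)->write 0,move R,goto C. Now: state=C, head=2, tape[-2..3]=010000 (head:     ^)
Step 9: in state C at pos 2, read 0 -> (C,0)->write 1,move L,goto D. Now: state=D, head=1, tape[-2..3]=010010 (head:    ^)
Step 10: in state D at pos 1, read 0 -> (D,0)->write 0,move L,goto A. Now: state=A, head=0, tape[-2..3]=010010 (head:   ^)
Step 11: in state A at pos 0, read 0 -> (A,0)->write 1,move R,goto C. Now: state=C, head=1, tape[-2..3]=011010 (head:    ^)
After 11 step(s): state = C (not H) -> not halted within 11 -> no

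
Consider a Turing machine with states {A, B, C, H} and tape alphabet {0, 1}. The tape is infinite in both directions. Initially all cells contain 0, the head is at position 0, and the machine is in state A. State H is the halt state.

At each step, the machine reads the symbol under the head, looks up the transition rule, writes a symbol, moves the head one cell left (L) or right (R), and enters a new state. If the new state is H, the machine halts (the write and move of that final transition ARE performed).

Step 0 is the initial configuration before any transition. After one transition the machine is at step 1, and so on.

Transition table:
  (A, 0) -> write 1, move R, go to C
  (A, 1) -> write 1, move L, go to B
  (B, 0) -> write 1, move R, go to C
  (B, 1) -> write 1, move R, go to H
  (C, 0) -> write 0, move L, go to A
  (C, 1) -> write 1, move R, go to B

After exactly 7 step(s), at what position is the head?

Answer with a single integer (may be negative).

Answer: 1

Derivation:
Step 1: in state A at pos 0, read 0 -> (A,0)->write 1,move R,goto C. Now: state=C, head=1, tape[-1..2]=0100 (head:   ^)
Step 2: in state C at pos 1, read 0 -> (C,0)->write 0,move L,goto A. Now: state=A, head=0, tape[-1..2]=0100 (head:  ^)
Step 3: in state A at pos 0, read 1 -> (A,1)->write 1,move L,goto B. Now: state=B, head=-1, tape[-2..2]=00100 (head:  ^)
Step 4: in state B at pos -1, read 0 -> (B,0)->write 1,move R,goto C. Now: state=C, head=0, tape[-2..2]=01100 (head:   ^)
Step 5: in state C at pos 0, read 1 -> (C,1)->write 1,move R,goto B. Now: state=B, head=1, tape[-2..2]=01100 (head:    ^)
Step 6: in state B at pos 1, read 0 -> (B,0)->write 1,move R,goto C. Now: state=C, head=2, tape[-2..3]=011100 (head:     ^)
Step 7: in state C at pos 2, read 0 -> (C,0)->write 0,move L,goto A. Now: state=A, head=1, tape[-2..3]=011100 (head:    ^)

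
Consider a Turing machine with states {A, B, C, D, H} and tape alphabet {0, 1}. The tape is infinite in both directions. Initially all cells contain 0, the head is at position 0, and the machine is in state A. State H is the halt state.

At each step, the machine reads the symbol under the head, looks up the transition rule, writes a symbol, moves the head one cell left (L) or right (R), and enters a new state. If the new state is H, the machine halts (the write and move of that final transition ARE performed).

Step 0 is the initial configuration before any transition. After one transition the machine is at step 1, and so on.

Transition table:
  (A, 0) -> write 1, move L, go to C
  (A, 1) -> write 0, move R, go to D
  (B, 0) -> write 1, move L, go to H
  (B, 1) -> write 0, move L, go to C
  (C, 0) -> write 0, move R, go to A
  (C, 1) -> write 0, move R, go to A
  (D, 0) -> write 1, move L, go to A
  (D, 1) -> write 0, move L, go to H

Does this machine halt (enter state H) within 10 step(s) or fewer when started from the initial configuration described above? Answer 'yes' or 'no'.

Step 1: in state A at pos 0, read 0 -> (A,0)->write 1,move L,goto C. Now: state=C, head=-1, tape[-2..1]=0010 (head:  ^)
Step 2: in state C at pos -1, read 0 -> (C,0)->write 0,move R,goto A. Now: state=A, head=0, tape[-2..1]=0010 (head:   ^)
Step 3: in state A at pos 0, read 1 -> (A,1)->write 0,move R,goto D. Now: state=D, head=1, tape[-2..2]=00000 (head:    ^)
Step 4: in state D at pos 1, read 0 -> (D,0)->write 1,move L,goto A. Now: state=A, head=0, tape[-2..2]=00010 (head:   ^)
Step 5: in state A at pos 0, read 0 -> (A,0)->write 1,move L,goto C. Now: state=C, head=-1, tape[-2..2]=00110 (head:  ^)
Step 6: in state C at pos -1, read 0 -> (C,0)->write 0,move R,goto A. Now: state=A, head=0, tape[-2..2]=00110 (head:   ^)
Step 7: in state A at pos 0, read 1 -> (A,1)->write 0,move R,goto D. Now: state=D, head=1, tape[-2..2]=00010 (head:    ^)
Step 8: in state D at pos 1, read 1 -> (D,1)->write 0,move L,goto H. Now: state=H, head=0, tape[-2..2]=00000 (head:   ^)
State H reached at step 8; 8 <= 10 -> yes

Answer: yes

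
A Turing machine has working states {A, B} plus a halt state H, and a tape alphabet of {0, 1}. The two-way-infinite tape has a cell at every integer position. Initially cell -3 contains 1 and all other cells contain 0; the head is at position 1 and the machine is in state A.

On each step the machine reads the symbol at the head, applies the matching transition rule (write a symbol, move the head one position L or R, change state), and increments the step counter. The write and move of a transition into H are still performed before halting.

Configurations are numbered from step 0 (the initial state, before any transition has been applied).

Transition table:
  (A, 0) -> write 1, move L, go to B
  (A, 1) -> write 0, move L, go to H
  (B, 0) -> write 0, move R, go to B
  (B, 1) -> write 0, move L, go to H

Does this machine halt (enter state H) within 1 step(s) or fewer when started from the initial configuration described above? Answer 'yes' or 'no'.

Answer: no

Derivation:
Step 1: in state A at pos 1, read 0 -> (A,0)->write 1,move L,goto B. Now: state=B, head=0, tape[-4..2]=0100010 (head:     ^)
After 1 step(s): state = B (not H) -> not halted within 1 -> no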